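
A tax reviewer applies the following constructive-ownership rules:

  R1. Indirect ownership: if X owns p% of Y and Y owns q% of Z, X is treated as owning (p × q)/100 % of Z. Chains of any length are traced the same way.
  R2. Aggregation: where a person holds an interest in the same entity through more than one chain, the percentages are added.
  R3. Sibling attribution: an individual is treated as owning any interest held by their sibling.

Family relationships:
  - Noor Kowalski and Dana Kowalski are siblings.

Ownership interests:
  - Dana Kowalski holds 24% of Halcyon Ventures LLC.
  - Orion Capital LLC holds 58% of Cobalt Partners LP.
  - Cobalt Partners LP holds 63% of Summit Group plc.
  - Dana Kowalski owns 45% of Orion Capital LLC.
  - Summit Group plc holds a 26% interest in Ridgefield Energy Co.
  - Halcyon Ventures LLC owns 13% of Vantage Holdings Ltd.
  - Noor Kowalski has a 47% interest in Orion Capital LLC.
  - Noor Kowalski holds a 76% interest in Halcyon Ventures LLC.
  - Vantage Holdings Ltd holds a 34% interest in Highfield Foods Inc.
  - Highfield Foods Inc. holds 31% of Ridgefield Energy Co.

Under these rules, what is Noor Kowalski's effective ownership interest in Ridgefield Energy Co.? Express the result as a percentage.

By sibling attribution (R3), Noor Kowalski is treated as also owning Dana Kowalski's interest in Halcyon Ventures LLC, giving 76% + 24% = 100%.
By sibling attribution (R3), Noor Kowalski is treated as also owning Dana Kowalski's interest in Orion Capital LLC, giving 47% + 45% = 92%.
Chain via Halcyon Ventures LLC → Vantage Holdings Ltd → Highfield Foods Inc. (R1): 100% × 13% × 34% × 31% = 1.3702% of Ridgefield Energy Co.
Chain via Orion Capital LLC → Cobalt Partners LP → Summit Group plc (R1): 92% × 58% × 63% × 26% = 8.740368% of Ridgefield Energy Co.
Aggregating (R2): 1.3702% + 8.740368% = 10.110568%.

10.110568%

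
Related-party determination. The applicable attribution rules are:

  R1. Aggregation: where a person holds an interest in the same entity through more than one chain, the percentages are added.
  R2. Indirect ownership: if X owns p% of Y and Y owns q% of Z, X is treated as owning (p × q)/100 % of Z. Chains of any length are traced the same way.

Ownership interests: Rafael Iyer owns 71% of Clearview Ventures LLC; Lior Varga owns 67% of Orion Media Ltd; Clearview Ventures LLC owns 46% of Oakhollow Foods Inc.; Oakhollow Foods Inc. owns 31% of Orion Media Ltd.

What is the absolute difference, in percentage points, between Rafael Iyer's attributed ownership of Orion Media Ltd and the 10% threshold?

0.1246

Chain via Clearview Ventures LLC → Oakhollow Foods Inc. (R2): 71% × 46% × 31% = 10.1246% of Orion Media Ltd.
10.1246% exceeds the 10% threshold by 0.1246 percentage points.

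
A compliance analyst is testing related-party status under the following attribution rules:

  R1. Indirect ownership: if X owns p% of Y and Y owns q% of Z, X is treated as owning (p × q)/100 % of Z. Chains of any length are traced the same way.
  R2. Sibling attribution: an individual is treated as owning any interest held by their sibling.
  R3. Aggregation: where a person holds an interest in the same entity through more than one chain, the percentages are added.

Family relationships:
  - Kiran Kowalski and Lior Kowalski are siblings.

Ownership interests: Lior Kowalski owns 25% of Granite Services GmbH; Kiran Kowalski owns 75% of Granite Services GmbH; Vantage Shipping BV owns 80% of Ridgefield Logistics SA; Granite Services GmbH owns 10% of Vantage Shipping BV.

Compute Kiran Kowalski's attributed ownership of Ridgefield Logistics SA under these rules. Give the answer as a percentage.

By sibling attribution (R2), Kiran Kowalski is treated as also owning Lior Kowalski's interest in Granite Services GmbH, giving 75% + 25% = 100%.
Chain via Granite Services GmbH → Vantage Shipping BV (R1): 100% × 10% × 80% = 8% of Ridgefield Logistics SA.

8%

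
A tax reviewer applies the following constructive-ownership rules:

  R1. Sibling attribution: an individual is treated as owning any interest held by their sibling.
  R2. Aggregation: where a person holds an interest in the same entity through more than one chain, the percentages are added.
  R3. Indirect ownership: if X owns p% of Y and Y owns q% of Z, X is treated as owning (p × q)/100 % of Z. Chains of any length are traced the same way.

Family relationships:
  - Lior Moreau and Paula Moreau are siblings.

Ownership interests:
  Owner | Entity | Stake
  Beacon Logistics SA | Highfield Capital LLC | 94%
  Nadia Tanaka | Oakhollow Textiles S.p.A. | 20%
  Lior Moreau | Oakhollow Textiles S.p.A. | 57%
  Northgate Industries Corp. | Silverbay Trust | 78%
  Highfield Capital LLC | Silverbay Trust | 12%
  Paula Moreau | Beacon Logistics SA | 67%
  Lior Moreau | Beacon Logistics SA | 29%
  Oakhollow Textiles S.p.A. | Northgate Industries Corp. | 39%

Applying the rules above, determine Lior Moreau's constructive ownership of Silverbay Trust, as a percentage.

28.1682%

By sibling attribution (R1), Lior Moreau is treated as also owning Paula Moreau's interest in Beacon Logistics SA, giving 29% + 67% = 96%.
Chain via Oakhollow Textiles S.p.A. → Northgate Industries Corp. (R3): 57% × 39% × 78% = 17.3394% of Silverbay Trust.
Chain via Beacon Logistics SA → Highfield Capital LLC (R3): 96% × 94% × 12% = 10.8288% of Silverbay Trust.
Aggregating (R2): 17.3394% + 10.8288% = 28.1682%.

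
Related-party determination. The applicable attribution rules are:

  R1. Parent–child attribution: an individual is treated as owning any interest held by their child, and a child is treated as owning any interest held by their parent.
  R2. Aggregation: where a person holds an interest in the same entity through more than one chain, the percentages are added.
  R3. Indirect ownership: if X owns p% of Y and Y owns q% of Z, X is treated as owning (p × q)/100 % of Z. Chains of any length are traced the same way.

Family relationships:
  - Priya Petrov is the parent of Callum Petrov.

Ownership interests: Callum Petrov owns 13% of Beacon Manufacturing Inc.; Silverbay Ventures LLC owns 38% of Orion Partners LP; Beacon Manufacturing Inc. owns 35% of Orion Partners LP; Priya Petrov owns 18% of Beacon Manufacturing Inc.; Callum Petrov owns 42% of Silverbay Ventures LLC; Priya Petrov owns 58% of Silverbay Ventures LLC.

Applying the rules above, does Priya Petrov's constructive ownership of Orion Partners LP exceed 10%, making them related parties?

Yes

By parent–child attribution (R1), Priya Petrov is treated as also owning Callum Petrov's interest in Silverbay Ventures LLC, giving 58% + 42% = 100%.
By parent–child attribution (R1), Priya Petrov is treated as also owning Callum Petrov's interest in Beacon Manufacturing Inc, giving 18% + 13% = 31%.
Chain via Silverbay Ventures LLC (R3): 100% × 38% = 38% of Orion Partners LP.
Chain via Beacon Manufacturing Inc. (R3): 31% × 35% = 10.85% of Orion Partners LP.
Aggregating (R2): 38% + 10.85% = 48.85%.
48.85% exceeds the 10% threshold, so Priya is a related party to Orion Partners LP.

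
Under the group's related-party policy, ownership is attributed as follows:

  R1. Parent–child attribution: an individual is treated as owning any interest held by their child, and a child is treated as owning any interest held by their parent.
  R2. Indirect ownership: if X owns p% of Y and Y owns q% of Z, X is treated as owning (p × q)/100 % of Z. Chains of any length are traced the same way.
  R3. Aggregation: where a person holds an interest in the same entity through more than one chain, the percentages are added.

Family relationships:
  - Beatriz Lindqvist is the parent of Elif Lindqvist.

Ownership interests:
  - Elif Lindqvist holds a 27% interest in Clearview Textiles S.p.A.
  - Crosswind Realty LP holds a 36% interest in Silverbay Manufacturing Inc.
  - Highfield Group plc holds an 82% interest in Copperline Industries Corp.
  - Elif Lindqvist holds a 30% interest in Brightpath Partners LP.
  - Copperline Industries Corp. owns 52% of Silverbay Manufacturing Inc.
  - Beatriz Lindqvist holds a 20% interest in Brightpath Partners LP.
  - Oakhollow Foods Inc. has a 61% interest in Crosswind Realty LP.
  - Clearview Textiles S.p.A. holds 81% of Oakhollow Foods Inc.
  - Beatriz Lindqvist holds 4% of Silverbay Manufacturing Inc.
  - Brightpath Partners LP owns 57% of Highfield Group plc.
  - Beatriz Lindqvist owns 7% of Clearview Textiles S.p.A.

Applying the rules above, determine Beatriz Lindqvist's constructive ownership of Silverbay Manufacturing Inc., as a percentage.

22.200184%

By parent–child attribution (R1), Beatriz Lindqvist is treated as also owning Elif Lindqvist's interest in Brightpath Partners LP, giving 20% + 30% = 50%.
By parent–child attribution (R1), Beatriz Lindqvist is treated as also owning Elif Lindqvist's interest in Clearview Textiles S.p.A, giving 7% + 27% = 34%.
Chain via Brightpath Partners LP → Highfield Group plc → Copperline Industries Corp. (R2): 50% × 57% × 82% × 52% = 12.1524% of Silverbay Manufacturing Inc.
Chain via Clearview Textiles S.p.A. → Oakhollow Foods Inc. → Crosswind Realty LP (R2): 34% × 81% × 61% × 36% = 6.047784% of Silverbay Manufacturing Inc.
Direct interest in Silverbay Manufacturing Inc: 4%.
Aggregating (R3): 12.1524% + 6.047784% + 4% = 22.200184%.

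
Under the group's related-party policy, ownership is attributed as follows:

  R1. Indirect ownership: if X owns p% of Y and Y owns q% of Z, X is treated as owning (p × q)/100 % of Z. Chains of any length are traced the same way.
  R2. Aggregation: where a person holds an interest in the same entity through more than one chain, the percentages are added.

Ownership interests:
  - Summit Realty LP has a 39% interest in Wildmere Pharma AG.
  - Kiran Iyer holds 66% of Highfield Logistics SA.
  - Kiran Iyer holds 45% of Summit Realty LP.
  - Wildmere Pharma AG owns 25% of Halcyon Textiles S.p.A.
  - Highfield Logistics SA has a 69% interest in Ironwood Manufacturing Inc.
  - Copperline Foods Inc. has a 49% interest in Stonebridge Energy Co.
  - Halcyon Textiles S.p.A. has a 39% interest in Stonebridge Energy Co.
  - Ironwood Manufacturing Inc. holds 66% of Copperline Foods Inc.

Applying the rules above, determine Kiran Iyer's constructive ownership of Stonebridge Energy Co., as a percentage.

16.438761%

Chain via Highfield Logistics SA → Ironwood Manufacturing Inc. → Copperline Foods Inc. (R1): 66% × 69% × 66% × 49% = 14.727636% of Stonebridge Energy Co.
Chain via Summit Realty LP → Wildmere Pharma AG → Halcyon Textiles S.p.A. (R1): 45% × 39% × 25% × 39% = 1.711125% of Stonebridge Energy Co.
Aggregating (R2): 14.727636% + 1.711125% = 16.438761%.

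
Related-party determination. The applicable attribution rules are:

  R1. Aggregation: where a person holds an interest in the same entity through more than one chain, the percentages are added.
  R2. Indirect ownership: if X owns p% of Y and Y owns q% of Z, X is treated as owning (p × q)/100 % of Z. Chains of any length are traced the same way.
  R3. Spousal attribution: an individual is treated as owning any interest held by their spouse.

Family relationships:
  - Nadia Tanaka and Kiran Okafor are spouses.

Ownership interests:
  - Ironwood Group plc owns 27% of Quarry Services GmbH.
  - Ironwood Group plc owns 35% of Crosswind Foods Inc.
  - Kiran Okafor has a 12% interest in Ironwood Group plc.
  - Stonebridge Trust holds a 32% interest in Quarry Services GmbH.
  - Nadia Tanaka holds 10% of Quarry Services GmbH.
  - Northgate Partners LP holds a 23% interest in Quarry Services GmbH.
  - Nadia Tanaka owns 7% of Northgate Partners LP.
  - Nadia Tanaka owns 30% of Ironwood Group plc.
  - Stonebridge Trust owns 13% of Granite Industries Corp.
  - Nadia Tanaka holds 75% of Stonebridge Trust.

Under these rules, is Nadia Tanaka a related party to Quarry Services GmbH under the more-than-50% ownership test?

No

By spousal attribution (R3), Nadia Tanaka is treated as also owning Kiran Okafor's interest in Ironwood Group plc, giving 30% + 12% = 42%.
Chain via Stonebridge Trust (R2): 75% × 32% = 24% of Quarry Services GmbH.
Chain via Ironwood Group plc (R2): 42% × 27% = 11.34% of Quarry Services GmbH.
Chain via Northgate Partners LP (R2): 7% × 23% = 1.61% of Quarry Services GmbH.
Direct interest in Quarry Services GmbH: 10%.
Aggregating (R1): 24% + 11.34% + 1.61% + 10% = 46.95%.
46.95% does not exceed the 50% threshold, so Nadia is not a related party to Quarry Services GmbH.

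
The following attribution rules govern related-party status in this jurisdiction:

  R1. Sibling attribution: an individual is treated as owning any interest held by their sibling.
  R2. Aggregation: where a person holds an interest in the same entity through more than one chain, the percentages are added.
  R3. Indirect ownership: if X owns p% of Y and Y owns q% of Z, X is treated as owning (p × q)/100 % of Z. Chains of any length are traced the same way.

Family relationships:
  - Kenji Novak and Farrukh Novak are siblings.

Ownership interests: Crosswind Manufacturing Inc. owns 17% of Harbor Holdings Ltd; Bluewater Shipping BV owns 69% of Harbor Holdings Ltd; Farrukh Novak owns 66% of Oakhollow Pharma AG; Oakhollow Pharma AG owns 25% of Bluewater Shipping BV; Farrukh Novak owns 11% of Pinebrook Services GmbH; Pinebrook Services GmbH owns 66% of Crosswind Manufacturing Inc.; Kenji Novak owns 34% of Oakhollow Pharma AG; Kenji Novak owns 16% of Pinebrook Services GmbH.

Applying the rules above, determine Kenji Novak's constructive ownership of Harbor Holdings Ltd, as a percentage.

By sibling attribution (R1), Kenji Novak is treated as also owning Farrukh Novak's interest in Oakhollow Pharma AG, giving 34% + 66% = 100%.
By sibling attribution (R1), Kenji Novak is treated as also owning Farrukh Novak's interest in Pinebrook Services GmbH, giving 16% + 11% = 27%.
Chain via Oakhollow Pharma AG → Bluewater Shipping BV (R3): 100% × 25% × 69% = 17.25% of Harbor Holdings Ltd.
Chain via Pinebrook Services GmbH → Crosswind Manufacturing Inc. (R3): 27% × 66% × 17% = 3.0294% of Harbor Holdings Ltd.
Aggregating (R2): 17.25% + 3.0294% = 20.2794%.

20.2794%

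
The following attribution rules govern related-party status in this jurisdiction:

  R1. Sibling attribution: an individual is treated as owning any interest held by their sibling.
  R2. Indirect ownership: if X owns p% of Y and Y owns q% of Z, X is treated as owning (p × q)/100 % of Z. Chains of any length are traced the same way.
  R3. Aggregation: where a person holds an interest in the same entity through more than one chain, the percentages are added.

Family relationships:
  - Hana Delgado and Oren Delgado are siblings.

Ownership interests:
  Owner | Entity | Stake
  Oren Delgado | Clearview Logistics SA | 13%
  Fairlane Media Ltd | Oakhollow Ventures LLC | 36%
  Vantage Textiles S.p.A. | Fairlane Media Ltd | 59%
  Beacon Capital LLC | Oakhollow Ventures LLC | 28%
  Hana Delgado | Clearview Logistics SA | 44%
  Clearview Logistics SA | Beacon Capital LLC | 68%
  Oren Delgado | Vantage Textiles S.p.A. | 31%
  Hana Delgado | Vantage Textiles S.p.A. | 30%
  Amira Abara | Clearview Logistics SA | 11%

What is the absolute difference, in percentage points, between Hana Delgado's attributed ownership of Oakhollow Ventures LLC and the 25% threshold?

By sibling attribution (R1), Hana Delgado is treated as also owning Oren Delgado's interest in Clearview Logistics SA, giving 44% + 13% = 57%.
By sibling attribution (R1), Hana Delgado is treated as also owning Oren Delgado's interest in Vantage Textiles S.p.A, giving 30% + 31% = 61%.
Chain via Clearview Logistics SA → Beacon Capital LLC (R2): 57% × 68% × 28% = 10.8528% of Oakhollow Ventures LLC.
Chain via Vantage Textiles S.p.A. → Fairlane Media Ltd (R2): 61% × 59% × 36% = 12.9564% of Oakhollow Ventures LLC.
Aggregating (R3): 10.8528% + 12.9564% = 23.8092%.
23.8092% falls short of the 25% threshold by 1.1908 percentage points.

1.1908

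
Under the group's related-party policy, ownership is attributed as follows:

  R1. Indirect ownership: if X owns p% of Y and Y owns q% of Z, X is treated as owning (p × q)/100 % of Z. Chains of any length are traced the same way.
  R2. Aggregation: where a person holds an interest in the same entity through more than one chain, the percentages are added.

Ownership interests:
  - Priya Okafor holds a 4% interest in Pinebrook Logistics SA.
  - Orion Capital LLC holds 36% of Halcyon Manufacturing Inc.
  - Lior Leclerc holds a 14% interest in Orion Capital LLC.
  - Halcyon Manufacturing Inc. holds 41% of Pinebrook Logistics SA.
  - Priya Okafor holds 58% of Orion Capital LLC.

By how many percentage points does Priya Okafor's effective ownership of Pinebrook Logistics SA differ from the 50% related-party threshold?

Chain via Orion Capital LLC → Halcyon Manufacturing Inc. (R1): 58% × 36% × 41% = 8.5608% of Pinebrook Logistics SA.
Direct interest in Pinebrook Logistics SA: 4%.
Aggregating (R2): 8.5608% + 4% = 12.5608%.
12.5608% falls short of the 50% threshold by 37.4392 percentage points.

37.4392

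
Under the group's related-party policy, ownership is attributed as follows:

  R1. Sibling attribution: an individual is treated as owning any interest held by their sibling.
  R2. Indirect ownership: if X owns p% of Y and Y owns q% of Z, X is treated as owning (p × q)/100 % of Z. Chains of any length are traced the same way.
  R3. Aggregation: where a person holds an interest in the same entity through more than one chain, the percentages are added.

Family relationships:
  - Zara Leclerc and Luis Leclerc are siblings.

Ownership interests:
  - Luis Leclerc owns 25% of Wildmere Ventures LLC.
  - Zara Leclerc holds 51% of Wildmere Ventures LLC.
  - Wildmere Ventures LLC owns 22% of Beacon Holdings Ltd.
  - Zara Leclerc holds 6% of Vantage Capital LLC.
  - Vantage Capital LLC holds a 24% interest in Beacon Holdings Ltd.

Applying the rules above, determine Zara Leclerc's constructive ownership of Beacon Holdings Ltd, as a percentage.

18.16%

By sibling attribution (R1), Zara Leclerc is treated as also owning Luis Leclerc's interest in Wildmere Ventures LLC, giving 51% + 25% = 76%.
Chain via Wildmere Ventures LLC (R2): 76% × 22% = 16.72% of Beacon Holdings Ltd.
Chain via Vantage Capital LLC (R2): 6% × 24% = 1.44% of Beacon Holdings Ltd.
Aggregating (R3): 16.72% + 1.44% = 18.16%.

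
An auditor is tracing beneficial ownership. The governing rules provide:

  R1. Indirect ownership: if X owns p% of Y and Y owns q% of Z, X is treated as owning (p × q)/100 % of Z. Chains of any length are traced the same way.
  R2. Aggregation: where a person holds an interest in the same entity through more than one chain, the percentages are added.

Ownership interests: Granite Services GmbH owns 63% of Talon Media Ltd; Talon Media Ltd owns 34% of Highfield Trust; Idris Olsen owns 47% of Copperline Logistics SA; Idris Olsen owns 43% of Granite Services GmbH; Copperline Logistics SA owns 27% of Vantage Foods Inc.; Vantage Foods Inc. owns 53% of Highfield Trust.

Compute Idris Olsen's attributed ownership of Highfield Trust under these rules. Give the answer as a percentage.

Chain via Granite Services GmbH → Talon Media Ltd (R1): 43% × 63% × 34% = 9.2106% of Highfield Trust.
Chain via Copperline Logistics SA → Vantage Foods Inc. (R1): 47% × 27% × 53% = 6.7257% of Highfield Trust.
Aggregating (R2): 9.2106% + 6.7257% = 15.9363%.

15.9363%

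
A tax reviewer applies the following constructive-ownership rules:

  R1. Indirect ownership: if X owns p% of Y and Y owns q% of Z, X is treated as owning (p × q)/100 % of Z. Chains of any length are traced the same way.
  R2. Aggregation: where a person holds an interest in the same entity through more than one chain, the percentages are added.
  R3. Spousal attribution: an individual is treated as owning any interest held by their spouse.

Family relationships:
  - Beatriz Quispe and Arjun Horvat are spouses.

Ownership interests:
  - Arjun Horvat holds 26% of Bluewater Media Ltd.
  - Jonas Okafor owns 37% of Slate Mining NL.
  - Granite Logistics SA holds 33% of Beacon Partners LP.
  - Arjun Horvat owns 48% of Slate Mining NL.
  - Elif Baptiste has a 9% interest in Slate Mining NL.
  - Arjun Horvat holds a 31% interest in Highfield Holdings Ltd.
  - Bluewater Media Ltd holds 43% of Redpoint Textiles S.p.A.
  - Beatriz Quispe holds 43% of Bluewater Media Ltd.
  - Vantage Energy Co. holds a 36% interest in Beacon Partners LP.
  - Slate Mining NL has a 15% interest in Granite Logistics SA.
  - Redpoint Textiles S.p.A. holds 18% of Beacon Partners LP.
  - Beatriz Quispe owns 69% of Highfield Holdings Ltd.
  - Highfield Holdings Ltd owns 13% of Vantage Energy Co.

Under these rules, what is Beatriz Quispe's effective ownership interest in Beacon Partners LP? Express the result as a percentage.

12.3966%

By spousal attribution (R3), Beatriz Quispe is treated as also owning Arjun Horvat's interest in Bluewater Media Ltd, giving 43% + 26% = 69%.
By spousal attribution (R3), Beatriz Quispe is treated as also owning Arjun Horvat's interest in Highfield Holdings Ltd, giving 69% + 31% = 100%.
By spousal attribution (R3), Beatriz Quispe is treated as owning Arjun Horvat's 48% interest in Slate Mining NL.
Chain via Bluewater Media Ltd → Redpoint Textiles S.p.A. (R1): 69% × 43% × 18% = 5.3406% of Beacon Partners LP.
Chain via Highfield Holdings Ltd → Vantage Energy Co. (R1): 100% × 13% × 36% = 4.68% of Beacon Partners LP.
Chain via Slate Mining NL → Granite Logistics SA (R1): 48% × 15% × 33% = 2.376% of Beacon Partners LP.
Aggregating (R2): 5.3406% + 4.68% + 2.376% = 12.3966%.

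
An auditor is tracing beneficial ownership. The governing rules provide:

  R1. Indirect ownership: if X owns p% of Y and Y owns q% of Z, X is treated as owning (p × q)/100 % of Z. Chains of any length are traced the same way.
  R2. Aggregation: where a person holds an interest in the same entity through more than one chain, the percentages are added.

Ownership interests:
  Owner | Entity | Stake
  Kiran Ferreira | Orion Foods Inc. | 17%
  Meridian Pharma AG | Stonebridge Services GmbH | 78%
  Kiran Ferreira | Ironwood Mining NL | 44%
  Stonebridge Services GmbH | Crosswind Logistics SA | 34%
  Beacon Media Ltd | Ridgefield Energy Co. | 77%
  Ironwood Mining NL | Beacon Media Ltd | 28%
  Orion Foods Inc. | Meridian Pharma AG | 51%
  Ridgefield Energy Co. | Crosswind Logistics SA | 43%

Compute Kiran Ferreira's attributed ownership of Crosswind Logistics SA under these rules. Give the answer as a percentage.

6.378436%

Chain via Orion Foods Inc. → Meridian Pharma AG → Stonebridge Services GmbH (R1): 17% × 51% × 78% × 34% = 2.299284% of Crosswind Logistics SA.
Chain via Ironwood Mining NL → Beacon Media Ltd → Ridgefield Energy Co. (R1): 44% × 28% × 77% × 43% = 4.079152% of Crosswind Logistics SA.
Aggregating (R2): 2.299284% + 4.079152% = 6.378436%.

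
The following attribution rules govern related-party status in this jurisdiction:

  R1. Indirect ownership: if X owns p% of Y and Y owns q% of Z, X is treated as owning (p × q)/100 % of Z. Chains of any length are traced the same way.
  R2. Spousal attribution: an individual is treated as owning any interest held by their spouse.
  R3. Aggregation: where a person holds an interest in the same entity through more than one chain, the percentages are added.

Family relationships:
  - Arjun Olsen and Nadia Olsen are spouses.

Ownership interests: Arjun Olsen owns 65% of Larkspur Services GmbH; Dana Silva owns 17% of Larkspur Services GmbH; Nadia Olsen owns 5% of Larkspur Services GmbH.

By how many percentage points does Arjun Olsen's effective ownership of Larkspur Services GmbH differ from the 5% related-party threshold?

65

By spousal attribution (R2), Arjun Olsen is treated as also owning Nadia Olsen's interest in Larkspur Services GmbH, giving 65% + 5% = 70%.
Direct interest in Larkspur Services GmbH: 70%.
70% exceeds the 5% threshold by 65 percentage points.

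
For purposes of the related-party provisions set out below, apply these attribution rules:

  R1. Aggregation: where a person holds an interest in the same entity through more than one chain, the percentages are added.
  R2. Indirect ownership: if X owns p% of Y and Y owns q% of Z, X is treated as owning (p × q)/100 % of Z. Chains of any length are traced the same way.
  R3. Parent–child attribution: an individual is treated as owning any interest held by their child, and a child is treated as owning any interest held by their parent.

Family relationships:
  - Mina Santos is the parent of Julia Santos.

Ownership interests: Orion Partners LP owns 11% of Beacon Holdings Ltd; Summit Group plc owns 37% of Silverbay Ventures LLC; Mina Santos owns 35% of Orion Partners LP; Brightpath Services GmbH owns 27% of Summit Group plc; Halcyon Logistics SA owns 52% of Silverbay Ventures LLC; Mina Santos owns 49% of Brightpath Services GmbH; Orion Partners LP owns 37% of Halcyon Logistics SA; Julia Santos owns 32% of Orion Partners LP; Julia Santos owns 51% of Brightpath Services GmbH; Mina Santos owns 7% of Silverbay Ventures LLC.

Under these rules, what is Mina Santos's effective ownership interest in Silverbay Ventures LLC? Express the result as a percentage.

29.8808%

By parent–child attribution (R3), Mina Santos is treated as also owning Julia Santos's interest in Orion Partners LP, giving 35% + 32% = 67%.
By parent–child attribution (R3), Mina Santos is treated as also owning Julia Santos's interest in Brightpath Services GmbH, giving 49% + 51% = 100%.
Chain via Orion Partners LP → Halcyon Logistics SA (R2): 67% × 37% × 52% = 12.8908% of Silverbay Ventures LLC.
Chain via Brightpath Services GmbH → Summit Group plc (R2): 100% × 27% × 37% = 9.99% of Silverbay Ventures LLC.
Direct interest in Silverbay Ventures LLC: 7%.
Aggregating (R1): 12.8908% + 9.99% + 7% = 29.8808%.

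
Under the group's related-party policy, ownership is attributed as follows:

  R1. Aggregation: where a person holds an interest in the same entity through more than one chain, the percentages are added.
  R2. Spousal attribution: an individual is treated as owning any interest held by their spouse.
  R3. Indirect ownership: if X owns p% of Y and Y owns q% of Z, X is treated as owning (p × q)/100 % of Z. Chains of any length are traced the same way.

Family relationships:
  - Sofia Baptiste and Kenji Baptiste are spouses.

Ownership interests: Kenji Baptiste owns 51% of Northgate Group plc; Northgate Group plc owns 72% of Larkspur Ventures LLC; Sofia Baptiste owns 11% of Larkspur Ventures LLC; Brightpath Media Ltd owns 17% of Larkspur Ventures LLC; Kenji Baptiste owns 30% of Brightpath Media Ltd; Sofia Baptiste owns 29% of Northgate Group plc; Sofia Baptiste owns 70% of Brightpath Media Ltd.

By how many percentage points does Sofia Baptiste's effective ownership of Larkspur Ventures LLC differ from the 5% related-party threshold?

By spousal attribution (R2), Sofia Baptiste is treated as also owning Kenji Baptiste's interest in Northgate Group plc, giving 29% + 51% = 80%.
By spousal attribution (R2), Sofia Baptiste is treated as also owning Kenji Baptiste's interest in Brightpath Media Ltd, giving 70% + 30% = 100%.
Chain via Northgate Group plc (R3): 80% × 72% = 57.6% of Larkspur Ventures LLC.
Chain via Brightpath Media Ltd (R3): 100% × 17% = 17% of Larkspur Ventures LLC.
Direct interest in Larkspur Ventures LLC: 11%.
Aggregating (R1): 57.6% + 17% + 11% = 85.6%.
85.6% exceeds the 5% threshold by 80.6 percentage points.

80.6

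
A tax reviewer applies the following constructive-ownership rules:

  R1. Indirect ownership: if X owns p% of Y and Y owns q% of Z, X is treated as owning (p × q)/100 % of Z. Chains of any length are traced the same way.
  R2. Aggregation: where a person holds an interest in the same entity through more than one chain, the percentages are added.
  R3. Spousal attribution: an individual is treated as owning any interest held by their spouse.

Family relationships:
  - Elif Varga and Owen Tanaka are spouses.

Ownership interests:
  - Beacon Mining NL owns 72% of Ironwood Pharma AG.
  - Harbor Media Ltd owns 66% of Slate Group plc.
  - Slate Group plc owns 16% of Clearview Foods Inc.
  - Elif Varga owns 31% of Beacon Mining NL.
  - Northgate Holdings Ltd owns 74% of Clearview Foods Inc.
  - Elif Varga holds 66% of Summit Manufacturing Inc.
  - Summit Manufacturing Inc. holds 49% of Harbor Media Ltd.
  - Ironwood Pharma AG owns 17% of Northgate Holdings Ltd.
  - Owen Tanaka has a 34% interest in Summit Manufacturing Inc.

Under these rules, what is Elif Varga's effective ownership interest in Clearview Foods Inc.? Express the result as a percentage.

7.982256%

By spousal attribution (R3), Elif Varga is treated as also owning Owen Tanaka's interest in Summit Manufacturing Inc, giving 66% + 34% = 100%.
Chain via Beacon Mining NL → Ironwood Pharma AG → Northgate Holdings Ltd (R1): 31% × 72% × 17% × 74% = 2.807856% of Clearview Foods Inc.
Chain via Summit Manufacturing Inc. → Harbor Media Ltd → Slate Group plc (R1): 100% × 49% × 66% × 16% = 5.1744% of Clearview Foods Inc.
Aggregating (R2): 2.807856% + 5.1744% = 7.982256%.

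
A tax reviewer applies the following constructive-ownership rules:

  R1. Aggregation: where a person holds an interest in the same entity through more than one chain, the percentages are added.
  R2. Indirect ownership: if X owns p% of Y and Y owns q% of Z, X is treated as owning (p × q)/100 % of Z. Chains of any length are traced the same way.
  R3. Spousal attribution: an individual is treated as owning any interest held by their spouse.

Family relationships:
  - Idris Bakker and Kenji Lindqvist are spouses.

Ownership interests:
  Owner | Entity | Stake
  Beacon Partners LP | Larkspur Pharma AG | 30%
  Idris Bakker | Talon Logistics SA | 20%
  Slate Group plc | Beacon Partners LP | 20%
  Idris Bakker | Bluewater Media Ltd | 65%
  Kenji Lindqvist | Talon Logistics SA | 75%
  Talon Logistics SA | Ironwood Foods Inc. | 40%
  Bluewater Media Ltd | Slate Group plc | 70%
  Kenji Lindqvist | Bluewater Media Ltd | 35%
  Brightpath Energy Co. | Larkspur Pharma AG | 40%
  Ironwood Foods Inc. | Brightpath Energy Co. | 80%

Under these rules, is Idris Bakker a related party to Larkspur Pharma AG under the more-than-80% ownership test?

No

By spousal attribution (R3), Idris Bakker is treated as also owning Kenji Lindqvist's interest in Talon Logistics SA, giving 20% + 75% = 95%.
By spousal attribution (R3), Idris Bakker is treated as also owning Kenji Lindqvist's interest in Bluewater Media Ltd, giving 65% + 35% = 100%.
Chain via Talon Logistics SA → Ironwood Foods Inc. → Brightpath Energy Co. (R2): 95% × 40% × 80% × 40% = 12.16% of Larkspur Pharma AG.
Chain via Bluewater Media Ltd → Slate Group plc → Beacon Partners LP (R2): 100% × 70% × 20% × 30% = 4.2% of Larkspur Pharma AG.
Aggregating (R1): 12.16% + 4.2% = 16.36%.
16.36% does not exceed the 80% threshold, so Idris is not a related party to Larkspur Pharma AG.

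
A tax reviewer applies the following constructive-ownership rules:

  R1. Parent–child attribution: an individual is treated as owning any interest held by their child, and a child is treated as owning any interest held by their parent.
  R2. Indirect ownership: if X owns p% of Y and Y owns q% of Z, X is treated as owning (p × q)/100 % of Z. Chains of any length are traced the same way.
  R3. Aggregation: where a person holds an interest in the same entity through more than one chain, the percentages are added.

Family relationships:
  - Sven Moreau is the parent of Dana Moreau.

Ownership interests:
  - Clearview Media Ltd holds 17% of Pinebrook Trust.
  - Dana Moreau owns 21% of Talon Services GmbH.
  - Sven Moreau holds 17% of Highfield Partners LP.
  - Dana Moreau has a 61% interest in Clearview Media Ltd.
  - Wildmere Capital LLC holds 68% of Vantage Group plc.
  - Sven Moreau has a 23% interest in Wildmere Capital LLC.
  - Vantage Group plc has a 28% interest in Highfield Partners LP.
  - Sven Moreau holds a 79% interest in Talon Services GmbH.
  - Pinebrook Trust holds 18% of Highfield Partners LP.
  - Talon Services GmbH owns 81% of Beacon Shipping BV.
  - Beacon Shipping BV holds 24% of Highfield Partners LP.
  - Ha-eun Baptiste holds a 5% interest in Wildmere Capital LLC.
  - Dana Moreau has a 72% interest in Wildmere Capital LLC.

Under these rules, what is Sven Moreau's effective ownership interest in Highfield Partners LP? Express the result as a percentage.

By parent–child attribution (R1), Sven Moreau is treated as also owning Dana Moreau's interest in Talon Services GmbH, giving 79% + 21% = 100%.
By parent–child attribution (R1), Sven Moreau is treated as also owning Dana Moreau's interest in Wildmere Capital LLC, giving 23% + 72% = 95%.
By parent–child attribution (R1), Sven Moreau is treated as owning Dana Moreau's 61% interest in Clearview Media Ltd.
Chain via Talon Services GmbH → Beacon Shipping BV (R2): 100% × 81% × 24% = 19.44% of Highfield Partners LP.
Chain via Wildmere Capital LLC → Vantage Group plc (R2): 95% × 68% × 28% = 18.088% of Highfield Partners LP.
Direct interest in Highfield Partners LP: 17%.
Chain via Clearview Media Ltd → Pinebrook Trust (R2): 61% × 17% × 18% = 1.8666% of Highfield Partners LP.
Aggregating (R3): 19.44% + 18.088% + 17% + 1.8666% = 56.3946%.

56.3946%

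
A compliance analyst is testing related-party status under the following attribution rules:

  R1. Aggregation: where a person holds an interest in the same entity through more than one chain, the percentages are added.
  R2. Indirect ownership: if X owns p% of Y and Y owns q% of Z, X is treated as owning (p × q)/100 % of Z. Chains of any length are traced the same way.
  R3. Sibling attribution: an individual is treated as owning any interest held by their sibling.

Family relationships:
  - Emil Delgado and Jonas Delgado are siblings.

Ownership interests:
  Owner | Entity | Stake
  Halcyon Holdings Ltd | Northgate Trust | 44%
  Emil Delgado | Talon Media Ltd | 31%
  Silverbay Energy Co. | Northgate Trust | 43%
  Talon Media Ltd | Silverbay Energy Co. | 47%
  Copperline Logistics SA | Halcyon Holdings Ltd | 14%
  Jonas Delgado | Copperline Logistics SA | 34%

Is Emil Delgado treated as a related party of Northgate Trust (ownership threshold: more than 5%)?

By sibling attribution (R3), Emil Delgado is treated as owning Jonas Delgado's 34% interest in Copperline Logistics SA.
Chain via Talon Media Ltd → Silverbay Energy Co. (R2): 31% × 47% × 43% = 6.2651% of Northgate Trust.
Chain via Copperline Logistics SA → Halcyon Holdings Ltd (R2): 34% × 14% × 44% = 2.0944% of Northgate Trust.
Aggregating (R1): 6.2651% + 2.0944% = 8.3595%.
8.3595% exceeds the 5% threshold, so Emil is a related party to Northgate Trust.

Yes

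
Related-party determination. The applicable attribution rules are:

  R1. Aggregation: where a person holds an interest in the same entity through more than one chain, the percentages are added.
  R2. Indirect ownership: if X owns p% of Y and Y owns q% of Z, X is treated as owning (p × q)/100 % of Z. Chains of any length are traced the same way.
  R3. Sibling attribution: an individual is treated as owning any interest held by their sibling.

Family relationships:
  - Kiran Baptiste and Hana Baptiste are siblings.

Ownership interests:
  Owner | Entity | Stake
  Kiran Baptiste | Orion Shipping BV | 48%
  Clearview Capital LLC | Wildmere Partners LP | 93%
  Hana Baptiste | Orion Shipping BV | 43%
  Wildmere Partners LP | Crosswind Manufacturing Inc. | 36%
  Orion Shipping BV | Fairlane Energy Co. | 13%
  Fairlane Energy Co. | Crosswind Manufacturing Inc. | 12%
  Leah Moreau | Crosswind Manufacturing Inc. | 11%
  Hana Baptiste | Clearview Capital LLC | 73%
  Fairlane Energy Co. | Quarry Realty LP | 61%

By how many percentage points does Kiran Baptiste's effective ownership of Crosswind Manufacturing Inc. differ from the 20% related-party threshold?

By sibling attribution (R3), Kiran Baptiste is treated as also owning Hana Baptiste's interest in Orion Shipping BV, giving 48% + 43% = 91%.
By sibling attribution (R3), Kiran Baptiste is treated as owning Hana Baptiste's 73% interest in Clearview Capital LLC.
Chain via Orion Shipping BV → Fairlane Energy Co. (R2): 91% × 13% × 12% = 1.4196% of Crosswind Manufacturing Inc.
Chain via Clearview Capital LLC → Wildmere Partners LP (R2): 73% × 93% × 36% = 24.4404% of Crosswind Manufacturing Inc.
Aggregating (R1): 1.4196% + 24.4404% = 25.86%.
25.86% exceeds the 20% threshold by 5.86 percentage points.

5.86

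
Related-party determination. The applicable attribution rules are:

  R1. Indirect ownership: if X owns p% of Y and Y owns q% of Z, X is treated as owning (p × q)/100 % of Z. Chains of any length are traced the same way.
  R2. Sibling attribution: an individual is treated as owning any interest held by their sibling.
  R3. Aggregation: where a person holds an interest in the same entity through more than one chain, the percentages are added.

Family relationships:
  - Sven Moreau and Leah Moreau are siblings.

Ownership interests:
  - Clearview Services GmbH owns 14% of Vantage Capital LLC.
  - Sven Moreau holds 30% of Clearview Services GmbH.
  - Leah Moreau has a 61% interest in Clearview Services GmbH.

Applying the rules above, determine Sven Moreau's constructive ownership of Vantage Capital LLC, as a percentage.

By sibling attribution (R2), Sven Moreau is treated as also owning Leah Moreau's interest in Clearview Services GmbH, giving 30% + 61% = 91%.
Chain via Clearview Services GmbH (R1): 91% × 14% = 12.74% of Vantage Capital LLC.

12.74%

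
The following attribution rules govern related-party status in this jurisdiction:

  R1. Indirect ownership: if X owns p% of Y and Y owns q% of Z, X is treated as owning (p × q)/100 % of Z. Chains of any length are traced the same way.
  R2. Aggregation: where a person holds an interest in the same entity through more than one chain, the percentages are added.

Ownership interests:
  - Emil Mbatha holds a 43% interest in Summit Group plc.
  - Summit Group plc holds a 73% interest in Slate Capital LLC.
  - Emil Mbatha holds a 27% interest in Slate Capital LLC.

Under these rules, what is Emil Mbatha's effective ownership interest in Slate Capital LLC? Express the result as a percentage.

58.39%

Chain via Summit Group plc (R1): 43% × 73% = 31.39% of Slate Capital LLC.
Direct interest in Slate Capital LLC: 27%.
Aggregating (R2): 31.39% + 27% = 58.39%.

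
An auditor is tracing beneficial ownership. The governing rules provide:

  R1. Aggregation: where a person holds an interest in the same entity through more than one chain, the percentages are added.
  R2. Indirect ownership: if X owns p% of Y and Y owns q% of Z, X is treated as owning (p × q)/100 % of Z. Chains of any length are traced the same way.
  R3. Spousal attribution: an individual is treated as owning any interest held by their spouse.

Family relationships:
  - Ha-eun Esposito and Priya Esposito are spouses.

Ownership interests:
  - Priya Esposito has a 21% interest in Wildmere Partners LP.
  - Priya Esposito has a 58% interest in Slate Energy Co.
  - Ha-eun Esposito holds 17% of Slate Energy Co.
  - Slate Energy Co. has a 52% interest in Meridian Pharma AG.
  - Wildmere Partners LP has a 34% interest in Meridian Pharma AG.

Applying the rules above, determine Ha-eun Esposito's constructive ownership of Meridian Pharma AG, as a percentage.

46.14%

By spousal attribution (R3), Ha-eun Esposito is treated as also owning Priya Esposito's interest in Slate Energy Co, giving 17% + 58% = 75%.
By spousal attribution (R3), Ha-eun Esposito is treated as owning Priya Esposito's 21% interest in Wildmere Partners LP.
Chain via Slate Energy Co. (R2): 75% × 52% = 39% of Meridian Pharma AG.
Chain via Wildmere Partners LP (R2): 21% × 34% = 7.14% of Meridian Pharma AG.
Aggregating (R1): 39% + 7.14% = 46.14%.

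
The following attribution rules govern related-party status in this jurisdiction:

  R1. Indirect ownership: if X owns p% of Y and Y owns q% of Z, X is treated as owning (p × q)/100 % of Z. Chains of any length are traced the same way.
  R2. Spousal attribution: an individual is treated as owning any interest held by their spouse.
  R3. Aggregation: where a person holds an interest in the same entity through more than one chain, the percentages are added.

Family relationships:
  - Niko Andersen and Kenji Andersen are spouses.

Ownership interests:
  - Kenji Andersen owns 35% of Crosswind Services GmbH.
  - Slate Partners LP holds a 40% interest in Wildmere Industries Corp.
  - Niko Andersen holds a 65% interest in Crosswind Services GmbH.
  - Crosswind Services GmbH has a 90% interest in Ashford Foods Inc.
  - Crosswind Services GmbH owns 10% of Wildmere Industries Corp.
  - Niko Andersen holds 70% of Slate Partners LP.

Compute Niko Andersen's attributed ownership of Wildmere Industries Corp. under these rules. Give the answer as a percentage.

38%

By spousal attribution (R2), Niko Andersen is treated as also owning Kenji Andersen's interest in Crosswind Services GmbH, giving 65% + 35% = 100%.
Chain via Slate Partners LP (R1): 70% × 40% = 28% of Wildmere Industries Corp.
Chain via Crosswind Services GmbH (R1): 100% × 10% = 10% of Wildmere Industries Corp.
Aggregating (R3): 28% + 10% = 38%.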